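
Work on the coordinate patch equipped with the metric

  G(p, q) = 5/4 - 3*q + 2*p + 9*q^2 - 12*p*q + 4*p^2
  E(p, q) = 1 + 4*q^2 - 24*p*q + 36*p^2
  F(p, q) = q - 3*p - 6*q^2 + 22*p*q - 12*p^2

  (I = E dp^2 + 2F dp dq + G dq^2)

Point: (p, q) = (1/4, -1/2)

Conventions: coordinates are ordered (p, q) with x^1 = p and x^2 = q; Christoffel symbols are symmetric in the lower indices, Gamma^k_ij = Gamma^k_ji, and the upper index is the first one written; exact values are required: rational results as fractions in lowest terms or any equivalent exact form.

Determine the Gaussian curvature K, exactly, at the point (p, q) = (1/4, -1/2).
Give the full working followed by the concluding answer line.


E = 29/4, F = -25/4, G = 29/4, EG - F^2 = 27/2 at the point
E_p = 30, E_q = -10, F_p = -20, F_q = 25/2, G_p = 10, G_q = -15
E_qq = 8, F_pq = 22, G_pp = 8
Evaluate Brioschi's two determinant matrices M1, M2 and divide by (EG - F^2)^2.
M1 = [[-E_qq/2 + F_pq - G_pp/2, E_p/2, F_p - E_q/2], [F_q - G_p/2, E, F], [G_q/2, F, G]] = [[14, 15, -15], [15/2, 29/4, -25/4], [-15/2, -25/4, 29/4]]; det M1 = -36
M2 = [[0, E_q/2, G_p/2], [E_q/2, E, F], [G_p/2, F, G]] = [[0, -5, 5], [-5, 29/4, -25/4], [5, -25/4, 29/4]]; det M2 = -50
det M1 - det M2 = 14; K = 14 / (27/2)^2 = 56/729

Answer: K = 56/729


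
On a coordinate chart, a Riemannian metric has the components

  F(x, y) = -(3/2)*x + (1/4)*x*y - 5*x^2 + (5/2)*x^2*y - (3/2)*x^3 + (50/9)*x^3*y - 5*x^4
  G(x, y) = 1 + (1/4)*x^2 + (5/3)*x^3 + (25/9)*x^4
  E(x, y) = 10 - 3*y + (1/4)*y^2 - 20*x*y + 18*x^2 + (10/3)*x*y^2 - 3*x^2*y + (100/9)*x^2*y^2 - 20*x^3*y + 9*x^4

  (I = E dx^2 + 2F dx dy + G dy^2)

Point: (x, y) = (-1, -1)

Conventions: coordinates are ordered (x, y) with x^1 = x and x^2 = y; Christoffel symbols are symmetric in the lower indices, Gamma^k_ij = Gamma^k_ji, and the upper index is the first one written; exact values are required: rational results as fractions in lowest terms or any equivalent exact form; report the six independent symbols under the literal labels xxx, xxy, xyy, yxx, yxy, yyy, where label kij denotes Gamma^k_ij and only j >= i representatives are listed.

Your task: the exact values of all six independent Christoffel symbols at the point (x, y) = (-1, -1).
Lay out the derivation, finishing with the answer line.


E = 397/36, F = -133/36, G = 85/36 at the point
E_x = -152/9, E_y = 323/18, F_x = 145/12, F_y = -119/36, G_x = -119/18, G_y = 0
EG - F^2 = 223/18;  g^inv = (18/223) * [[85/36, 133/36], [133/36, 397/36]]
first-kind symbols [ij,l] = (1/2)(d_i g_jl + d_j g_il - d_l g_ij): [xx,x] = E_x/2 = -76/9, [xx,y] = F_x - E_y/2 = 28/9, [xy,x] = E_y/2 = 323/36, [xy,y] = G_x/2 = -119/36, [yy,x] = F_y - G_x/2 = 0, [yy,y] = G_y/2 = 0
Gamma^x_ij = (G*[ij,x] - F*[ij,y])/(EG - F^2), Gamma^y_ij = (E*[ij,y] - F*[ij,x])/(EG - F^2)

Answer: Gamma_xxx = -152/223, Gamma_xxy = 323/446, Gamma_xyy = 0, Gamma_yxx = 56/223, Gamma_yxy = -119/446, Gamma_yyy = 0


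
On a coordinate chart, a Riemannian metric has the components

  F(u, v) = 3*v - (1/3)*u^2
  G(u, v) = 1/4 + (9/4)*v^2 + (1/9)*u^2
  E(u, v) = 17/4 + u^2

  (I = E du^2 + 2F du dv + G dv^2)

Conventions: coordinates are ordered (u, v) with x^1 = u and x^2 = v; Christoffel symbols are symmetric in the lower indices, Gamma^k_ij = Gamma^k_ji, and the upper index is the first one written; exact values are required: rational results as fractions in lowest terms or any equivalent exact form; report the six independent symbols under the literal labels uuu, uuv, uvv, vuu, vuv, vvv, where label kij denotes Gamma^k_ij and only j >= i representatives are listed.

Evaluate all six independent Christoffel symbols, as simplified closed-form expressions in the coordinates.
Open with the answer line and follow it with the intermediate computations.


Answer: Gamma_uuu = (-16*u^3 + 324*u*v^2 + 288*u*v + 36*u)/(324*u^2*v^2 + 288*u^2*v + 104*u^2 + 81*v^2 + 153), Gamma_uuv = (16*u^3 - 144*u*v)/(972*u^2*v^2 + 864*u^2*v + 312*u^2 + 243*v^2 + 459), Gamma_uvv = (-16*u^3 + 972*u^2*v + 432*u^2 - 324*u*v^2 - 36*u + 972)/(2916*u^2*v^2 + 2592*u^2*v + 936*u^2 + 729*v^2 + 1377), Gamma_vuu = (-48*u^3 - 432*u*v - 408*u)/(324*u^2*v^2 + 288*u^2*v + 104*u^2 + 81*v^2 + 153), Gamma_vuv = (16*u^3 + 68*u)/(324*u^2*v^2 + 288*u^2*v + 104*u^2 + 81*v^2 + 153), Gamma_vvv = (-16*u^3 + 972*u^2*v + 432*u^2 + 144*u*v + 243*v)/(972*u^2*v^2 + 864*u^2*v + 312*u^2 + 243*v^2 + 459)

E = 17/4 + u^2; F = 3*v - (1/3)*u^2; G = 1/4 + (9/4)*v^2 + (1/9)*u^2
Gamma^k_ij = (1/2) g^{kl} (d_i g_jl + d_j g_il - d_l g_ij), with g^inv = (1/(EG-F^2)) [[G, -F], [-F, E]]
first partials: E_u = 2*u, E_v = 0, F_u = -(2/3)*u, F_v = 3, G_u = (2/9)*u, G_v = (9/2)*v
D = EG - F^2 = 17/16 + (9/16)*v^2 + (13/18)*u^2 + 2*u^2*v + (9/4)*u^2*v^2
expanded: Gamma^u_uu = (G E_u - 2F F_u + F E_v)/(2D), Gamma^u_uv = (G E_v - F G_u)/(2D), Gamma^u_vv = (2G F_v - G G_u - F G_v)/(2D), Gamma^v_uu = (2E F_u - E E_v - F E_u)/(2D), Gamma^v_uv = (E G_u - F E_v)/(2D), Gamma^v_vv = (E G_v - 2F F_v + F G_u)/(2D); substitute and cancel common factors


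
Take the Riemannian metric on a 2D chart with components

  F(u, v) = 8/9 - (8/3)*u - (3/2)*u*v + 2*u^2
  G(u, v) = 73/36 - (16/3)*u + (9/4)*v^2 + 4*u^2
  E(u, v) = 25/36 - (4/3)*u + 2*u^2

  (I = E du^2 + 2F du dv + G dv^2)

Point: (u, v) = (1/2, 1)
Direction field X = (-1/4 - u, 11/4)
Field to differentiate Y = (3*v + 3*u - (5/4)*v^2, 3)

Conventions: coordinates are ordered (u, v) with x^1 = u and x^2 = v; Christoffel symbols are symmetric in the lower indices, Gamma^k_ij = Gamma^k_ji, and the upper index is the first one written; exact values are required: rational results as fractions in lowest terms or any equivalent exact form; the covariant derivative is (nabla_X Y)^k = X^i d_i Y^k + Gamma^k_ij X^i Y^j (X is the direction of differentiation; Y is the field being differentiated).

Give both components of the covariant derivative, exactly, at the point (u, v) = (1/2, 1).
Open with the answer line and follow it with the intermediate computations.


Answer: (nabla_X Y)^u = 3785/387, (nabla_X Y)^v = 31759/3096

E = 19/36, F = -25/36, G = 47/18 at the point
E_u = 2/3, E_v = 0, F_u = -13/6, F_v = -3/4, G_u = -4/3, G_v = 9/2
EG - F^2 = 43/48;  g^inv = (48/43) * [[47/18, 25/36], [25/36, 19/36]]
first-kind symbols [ij,l] = (1/2)(d_i g_jl + d_j g_il - d_l g_ij): [uu,u] = E_u/2 = 1/3, [uu,v] = F_u - E_v/2 = -13/6, [uv,u] = E_v/2 = 0, [uv,v] = G_u/2 = -2/3, [vv,u] = F_v - G_u/2 = -1/12, [vv,v] = G_v/2 = 9/4
Gamma^u_ij = (G*[ij,u] - F*[ij,v])/(EG - F^2), Gamma^v_ij = (E*[ij,v] - F*[ij,u])/(EG - F^2)
Gamma_uuu = -274/387, Gamma_uuv = -200/387, Gamma_uvv = 581/387, Gamma_vuu = -394/387, Gamma_vuv = -152/387, Gamma_vvv = 488/387
X = (-3/4, 11/4), Y = (13/4, 3) at the point


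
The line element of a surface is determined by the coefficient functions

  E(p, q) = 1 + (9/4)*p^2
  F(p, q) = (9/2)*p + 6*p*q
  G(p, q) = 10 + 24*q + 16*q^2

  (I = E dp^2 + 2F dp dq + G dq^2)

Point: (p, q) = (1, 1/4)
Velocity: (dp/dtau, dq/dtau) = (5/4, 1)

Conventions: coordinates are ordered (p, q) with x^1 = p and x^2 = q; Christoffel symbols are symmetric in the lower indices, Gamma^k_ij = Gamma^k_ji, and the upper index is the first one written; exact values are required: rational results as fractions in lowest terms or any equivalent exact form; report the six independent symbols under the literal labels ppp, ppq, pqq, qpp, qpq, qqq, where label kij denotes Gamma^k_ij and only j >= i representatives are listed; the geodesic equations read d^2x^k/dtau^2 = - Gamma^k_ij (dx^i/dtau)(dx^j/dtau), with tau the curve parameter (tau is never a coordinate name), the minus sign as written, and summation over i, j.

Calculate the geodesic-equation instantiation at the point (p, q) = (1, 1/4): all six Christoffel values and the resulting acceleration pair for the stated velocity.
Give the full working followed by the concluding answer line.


E = 13/4, F = 6, G = 17 at the point
E_p = 9/2, E_q = 0, F_p = 6, F_q = 6, G_p = 0, G_q = 32
EG - F^2 = 77/4;  g^inv = (4/77) * [[17, -6], [-6, 13/4]]
first-kind symbols [ij,l] = (1/2)(d_i g_jl + d_j g_il - d_l g_ij): [pp,p] = E_p/2 = 9/4, [pp,q] = F_p - E_q/2 = 6, [pq,p] = E_q/2 = 0, [pq,q] = G_p/2 = 0, [qq,p] = F_q - G_p/2 = 6, [qq,q] = G_q/2 = 16
Gamma^p_ij = (G*[ij,p] - F*[ij,q])/(EG - F^2), Gamma^q_ij = (E*[ij,q] - F*[ij,p])/(EG - F^2)
Gamma_ppp = 9/77, Gamma_ppq = 0, Gamma_pqq = 24/77, Gamma_qpp = 24/77, Gamma_qpq = 0, Gamma_qqq = 64/77
d^2p/dtau^2 = -(Gamma_ppp*(5/4)^2 + 2*Gamma_ppq*(5/4)*(1) + Gamma_pqq*(1)^2) = -87/176
d^2q/dtau^2 = -(Gamma_qpp*(5/4)^2 + 2*Gamma_qpq*(5/4)*(1) + Gamma_qqq*(1)^2) = -29/22

Answer: Gamma_ppp = 9/77, Gamma_ppq = 0, Gamma_pqq = 24/77, Gamma_qpp = 24/77, Gamma_qpq = 0, Gamma_qqq = 64/77; accelerations (d^2p/dtau^2, d^2q/dtau^2) = (-87/176, -29/22)


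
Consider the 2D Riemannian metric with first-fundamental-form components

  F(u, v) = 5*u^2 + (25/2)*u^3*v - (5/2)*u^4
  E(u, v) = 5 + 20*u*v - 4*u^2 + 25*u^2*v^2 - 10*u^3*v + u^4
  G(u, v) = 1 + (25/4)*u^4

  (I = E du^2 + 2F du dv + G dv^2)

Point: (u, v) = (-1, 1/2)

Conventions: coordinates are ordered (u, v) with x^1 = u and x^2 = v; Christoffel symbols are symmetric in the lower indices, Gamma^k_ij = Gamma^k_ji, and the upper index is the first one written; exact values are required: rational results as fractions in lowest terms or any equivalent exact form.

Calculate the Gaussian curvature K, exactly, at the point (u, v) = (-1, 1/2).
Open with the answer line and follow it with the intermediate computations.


Answer: K = -100/361

E = 13/4, F = -15/4, G = 29/4, EG - F^2 = 19/2 at the point
E_u = -27/2, E_v = 15, F_u = 75/4, F_v = -25/2, G_u = -25, G_v = 0
E_vv = 50, F_uv = 75/2, G_uu = 75
Brioschi: K = (det M1 - det M2) / (EG - F^2)^2 with the standard first/second-derivative matrices M1, M2.
M1 = [[-E_vv/2 + F_uv - G_uu/2, E_u/2, F_u - E_v/2], [F_v - G_u/2, E, F], [G_v/2, F, G]] = [[-25, -27/4, 45/4], [0, 13/4, -15/4], [0, -15/4, 29/4]]; det M1 = -475/2
M2 = [[0, E_v/2, G_u/2], [E_v/2, E, F], [G_u/2, F, G]] = [[0, 15/2, -25/2], [15/2, 13/4, -15/4], [-25/2, -15/4, 29/4]]; det M2 = -425/2
det M1 - det M2 = -25; K = -25 / (19/2)^2 = -100/361


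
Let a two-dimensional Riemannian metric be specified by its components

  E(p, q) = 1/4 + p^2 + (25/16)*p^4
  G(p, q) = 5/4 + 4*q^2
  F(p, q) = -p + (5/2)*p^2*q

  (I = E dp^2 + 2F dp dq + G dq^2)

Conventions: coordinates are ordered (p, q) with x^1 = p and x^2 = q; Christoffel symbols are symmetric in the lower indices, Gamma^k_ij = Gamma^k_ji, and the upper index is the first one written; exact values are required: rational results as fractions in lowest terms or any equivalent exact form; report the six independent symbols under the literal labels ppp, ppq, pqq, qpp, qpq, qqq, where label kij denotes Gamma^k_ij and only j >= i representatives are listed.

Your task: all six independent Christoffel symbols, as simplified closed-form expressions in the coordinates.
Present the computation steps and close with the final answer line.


E = 1/4 + p^2 + (25/16)*p^4; F = -p + (5/2)*p^2*q; G = 5/4 + 4*q^2
Gamma^k_ij = (1/2) g^{kl} (d_i g_jl + d_j g_il - d_l g_ij), with g^inv = (1/(EG-F^2)) [[G, -F], [-F, E]]
first partials: E_p = 2*p + (25/4)*p^3, E_q = 0, F_p = -1 + 5*p*q, F_q = (5/2)*p^2, G_p = 0, G_q = 8*q
D = EG - F^2 = 5/16 + q^2 + (1/4)*p^2 + 4*p^2*q^2 + 5*p^3*q + (125/64)*p^4
expanded: Gamma^p_pp = (G E_p - 2F F_p + F E_q)/(2D), Gamma^p_pq = (G E_q - F G_p)/(2D), Gamma^p_qq = (2G F_q - G G_p - F G_q)/(2D), Gamma^q_pp = (2E F_p - E E_q - F E_p)/(2D), Gamma^q_pq = (E G_p - F E_q)/(2D), Gamma^q_qq = (E G_q - 2F F_q + F G_p)/(2D); substitute and cancel common factors

Answer: Gamma_ppp = (250*p^3 + 480*p^2*q + 256*p*q^2 + 16*p)/(125*p^4 + 320*p^3*q + 256*p^2*q^2 + 16*p^2 + 64*q^2 + 20), Gamma_ppq = 0, Gamma_pqq = (200*p^2 + 256*p*q)/(125*p^4 + 320*p^3*q + 256*p^2*q^2 + 16*p^2 + 64*q^2 + 20), Gamma_qpp = (100*p^4 + 160*p^3*q + 80*p*q - 16)/(125*p^4 + 320*p^3*q + 256*p^2*q^2 + 16*p^2 + 64*q^2 + 20), Gamma_qpq = 0, Gamma_qqq = (160*p^3 + 256*p^2*q + 64*q)/(125*p^4 + 320*p^3*q + 256*p^2*q^2 + 16*p^2 + 64*q^2 + 20)


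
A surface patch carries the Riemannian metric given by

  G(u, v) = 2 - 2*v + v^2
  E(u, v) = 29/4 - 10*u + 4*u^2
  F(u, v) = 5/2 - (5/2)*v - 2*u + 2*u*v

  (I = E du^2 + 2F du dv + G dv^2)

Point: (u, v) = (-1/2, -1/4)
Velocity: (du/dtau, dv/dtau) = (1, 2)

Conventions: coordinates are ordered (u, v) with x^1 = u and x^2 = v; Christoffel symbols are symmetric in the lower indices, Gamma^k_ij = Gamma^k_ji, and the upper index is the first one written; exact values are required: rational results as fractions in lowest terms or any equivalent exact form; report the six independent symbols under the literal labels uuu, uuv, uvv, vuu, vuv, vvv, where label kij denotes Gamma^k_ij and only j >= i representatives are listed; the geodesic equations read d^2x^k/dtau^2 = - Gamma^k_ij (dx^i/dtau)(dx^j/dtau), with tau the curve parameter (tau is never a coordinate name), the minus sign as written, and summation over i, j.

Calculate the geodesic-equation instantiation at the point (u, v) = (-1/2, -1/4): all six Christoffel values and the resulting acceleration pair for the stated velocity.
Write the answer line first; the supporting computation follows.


Answer: Gamma_uuu = -112/237, Gamma_uuv = 0, Gamma_uvv = -56/237, Gamma_vuu = -40/237, Gamma_vuv = 0, Gamma_vvv = -20/237; accelerations (d^2u/dtau^2, d^2v/dtau^2) = (112/79, 40/79)

E = 53/4, F = 35/8, G = 41/16 at the point
E_u = -14, E_v = 0, F_u = -5/2, F_v = -7/2, G_u = 0, G_v = -5/2
EG - F^2 = 237/16;  g^inv = (16/237) * [[41/16, -35/8], [-35/8, 53/4]]
first-kind symbols [ij,l] = (1/2)(d_i g_jl + d_j g_il - d_l g_ij): [uu,u] = E_u/2 = -7, [uu,v] = F_u - E_v/2 = -5/2, [uv,u] = E_v/2 = 0, [uv,v] = G_u/2 = 0, [vv,u] = F_v - G_u/2 = -7/2, [vv,v] = G_v/2 = -5/4
Gamma^u_ij = (G*[ij,u] - F*[ij,v])/(EG - F^2), Gamma^v_ij = (E*[ij,v] - F*[ij,u])/(EG - F^2)
Gamma_uuu = -112/237, Gamma_uuv = 0, Gamma_uvv = -56/237, Gamma_vuu = -40/237, Gamma_vuv = 0, Gamma_vvv = -20/237
d^2u/dtau^2 = -(Gamma_uuu*(1)^2 + 2*Gamma_uuv*(1)*(2) + Gamma_uvv*(2)^2) = 112/79
d^2v/dtau^2 = -(Gamma_vuu*(1)^2 + 2*Gamma_vuv*(1)*(2) + Gamma_vvv*(2)^2) = 40/79


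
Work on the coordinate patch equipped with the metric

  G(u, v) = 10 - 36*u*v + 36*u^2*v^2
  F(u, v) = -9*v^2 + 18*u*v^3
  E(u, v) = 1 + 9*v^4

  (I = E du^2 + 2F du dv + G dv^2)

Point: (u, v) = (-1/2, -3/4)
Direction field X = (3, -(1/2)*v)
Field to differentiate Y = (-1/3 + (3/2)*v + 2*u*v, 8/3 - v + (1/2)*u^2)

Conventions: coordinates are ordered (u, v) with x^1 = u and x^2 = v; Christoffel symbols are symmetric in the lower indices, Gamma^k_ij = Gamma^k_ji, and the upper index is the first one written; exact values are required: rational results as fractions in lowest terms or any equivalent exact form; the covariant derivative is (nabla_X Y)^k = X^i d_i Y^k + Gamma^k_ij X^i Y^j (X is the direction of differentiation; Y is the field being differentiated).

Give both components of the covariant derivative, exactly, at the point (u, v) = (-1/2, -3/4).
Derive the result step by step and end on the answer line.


E = 985/256, F = -81/64, G = 25/16 at the point
E_u = 0, E_v = -243/16, F_u = -243/32, F_v = -27/16, G_u = 27/4, G_v = 9/2
EG - F^2 = 1129/256;  g^inv = (256/1129) * [[25/16, 81/64], [81/64, 985/256]]
first-kind symbols [ij,l] = (1/2)(d_i g_jl + d_j g_il - d_l g_ij): [uu,u] = E_u/2 = 0, [uu,v] = F_u - E_v/2 = 0, [uv,u] = E_v/2 = -243/32, [uv,v] = G_u/2 = 27/8, [vv,u] = F_v - G_u/2 = -81/16, [vv,v] = G_v/2 = 9/4
Gamma^u_ij = (G*[ij,u] - F*[ij,v])/(EG - F^2), Gamma^v_ij = (E*[ij,v] - F*[ij,u])/(EG - F^2)
Gamma_uuu = 0, Gamma_uuv = -1944/1129, Gamma_uvv = -1296/1129, Gamma_vuu = 0, Gamma_vuv = 864/1129, Gamma_vvv = 576/1129
X = (3, 3/8), Y = (-17/24, 85/24) at the point

Answer: (nabla_X Y)^u = -427659/18064, (nabla_X Y)^v = 60789/9032


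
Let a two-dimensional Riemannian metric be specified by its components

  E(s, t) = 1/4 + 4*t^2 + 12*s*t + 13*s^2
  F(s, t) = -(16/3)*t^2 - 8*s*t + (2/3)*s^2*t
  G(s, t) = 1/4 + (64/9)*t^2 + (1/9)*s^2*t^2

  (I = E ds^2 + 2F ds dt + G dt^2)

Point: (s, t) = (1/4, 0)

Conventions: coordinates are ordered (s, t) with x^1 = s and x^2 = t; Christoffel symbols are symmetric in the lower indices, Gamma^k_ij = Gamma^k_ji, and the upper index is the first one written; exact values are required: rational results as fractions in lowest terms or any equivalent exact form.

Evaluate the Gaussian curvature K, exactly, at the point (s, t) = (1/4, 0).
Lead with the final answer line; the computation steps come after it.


Answer: K = -3872/289

E = 17/16, F = 0, G = 1/4, EG - F^2 = 17/64 at the point
E_s = 13/2, E_t = 3, F_s = 0, F_t = -47/24, G_s = 0, G_t = 0
E_tt = 8, F_st = -23/3, G_ss = 0
Brioschi: K = (det M1 - det M2) / (EG - F^2)^2 with the standard first/second-derivative matrices M1, M2.
M1 = [[-E_tt/2 + F_st - G_ss/2, E_s/2, F_s - E_t/2], [F_t - G_s/2, E, F], [G_t/2, F, G]] = [[-35/3, 13/4, -3/2], [-47/24, 17/16, 0], [0, 0, 1/4]]; det M1 = -193/128
M2 = [[0, E_t/2, G_s/2], [E_t/2, E, F], [G_s/2, F, G]] = [[0, 3/2, 0], [3/2, 17/16, 0], [0, 0, 1/4]]; det M2 = -9/16
det M1 - det M2 = -121/128; K = -121/128 / (17/64)^2 = -3872/289


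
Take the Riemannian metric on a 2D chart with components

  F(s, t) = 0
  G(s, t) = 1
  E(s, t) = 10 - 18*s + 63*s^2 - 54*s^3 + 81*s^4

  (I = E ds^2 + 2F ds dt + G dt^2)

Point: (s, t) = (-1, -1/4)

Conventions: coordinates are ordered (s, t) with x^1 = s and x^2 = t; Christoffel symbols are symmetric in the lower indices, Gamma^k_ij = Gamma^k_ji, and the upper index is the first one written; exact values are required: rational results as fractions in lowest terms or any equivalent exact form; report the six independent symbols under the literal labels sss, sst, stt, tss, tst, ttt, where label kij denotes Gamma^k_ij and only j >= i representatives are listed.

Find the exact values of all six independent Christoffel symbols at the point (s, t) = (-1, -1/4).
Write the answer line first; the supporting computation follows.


Answer: Gamma_sss = -315/226, Gamma_sst = 0, Gamma_stt = 0, Gamma_tss = 0, Gamma_tst = 0, Gamma_ttt = 0

E = 226, F = 0, G = 1 at the point
E_s = -630, E_t = 0, F_s = 0, F_t = 0, G_s = 0, G_t = 0
EG - F^2 = 226;  g^inv = (1/226) * [[1, 0], [0, 226]]
first-kind symbols [ij,l] = (1/2)(d_i g_jl + d_j g_il - d_l g_ij): [ss,s] = E_s/2 = -315, [ss,t] = F_s - E_t/2 = 0, [st,s] = E_t/2 = 0, [st,t] = G_s/2 = 0, [tt,s] = F_t - G_s/2 = 0, [tt,t] = G_t/2 = 0
Gamma^s_ij = (G*[ij,s] - F*[ij,t])/(EG - F^2), Gamma^t_ij = (E*[ij,t] - F*[ij,s])/(EG - F^2)


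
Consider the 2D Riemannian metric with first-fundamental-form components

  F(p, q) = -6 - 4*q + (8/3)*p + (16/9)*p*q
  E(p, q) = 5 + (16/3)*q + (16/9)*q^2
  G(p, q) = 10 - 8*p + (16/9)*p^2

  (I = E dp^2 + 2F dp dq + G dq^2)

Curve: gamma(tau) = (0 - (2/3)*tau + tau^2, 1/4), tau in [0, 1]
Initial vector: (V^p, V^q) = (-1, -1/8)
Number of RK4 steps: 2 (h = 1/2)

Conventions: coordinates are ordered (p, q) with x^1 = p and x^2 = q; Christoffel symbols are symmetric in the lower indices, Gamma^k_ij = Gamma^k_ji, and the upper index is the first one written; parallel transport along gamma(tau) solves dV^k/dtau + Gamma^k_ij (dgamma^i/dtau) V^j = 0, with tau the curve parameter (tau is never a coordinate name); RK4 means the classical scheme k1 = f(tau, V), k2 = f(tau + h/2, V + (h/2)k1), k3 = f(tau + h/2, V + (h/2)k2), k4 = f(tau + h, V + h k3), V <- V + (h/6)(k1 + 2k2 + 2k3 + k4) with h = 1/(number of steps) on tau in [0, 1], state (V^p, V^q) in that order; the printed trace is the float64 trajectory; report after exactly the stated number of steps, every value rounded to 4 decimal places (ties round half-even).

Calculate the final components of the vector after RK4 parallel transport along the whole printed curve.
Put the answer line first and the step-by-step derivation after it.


Answer: V^p = -0.9904, V^q = -0.1364

gamma'(tau) = (-2/3 + 2*tau, 0); f(tau, V)^k = -Gamma^k_ij(gamma(tau)) gamma'^i(tau) V^j; h = 1/2; intermediate values shown to 6 dp
curve data and Christoffel symbols at the stage parameters:
  tau = 0.000000: gamma = (0.000000, 0.250000), gamma' = (-0.666667, 0.000000); Gamma_ppp = 0.000000, Gamma_ppq = 0.201439, Gamma_pqq = 0.000000, Gamma_qpp = 0.000000, Gamma_qpq = -0.258993, Gamma_qqq = 0.000000
  tau = 0.250000: gamma = (-0.104167, 0.250000), gamma' = (-0.166667, 0.000000); Gamma_ppp = 0.000000, Gamma_ppq = 0.190900, Gamma_pqq = 0.000000, Gamma_qpp = 0.000000, Gamma_qpq = -0.256806, Gamma_qqq = 0.000000
  tau = 0.500000: gamma = (-0.083333, 0.250000), gamma' = (0.333333, 0.000000); Gamma_ppp = 0.000000, Gamma_ppq = 0.192956, Gamma_pqq = 0.000000, Gamma_qpp = 0.000000, Gamma_qpq = -0.257274, Gamma_qqq = 0.000000
  tau = 0.750000: gamma = (0.062500, 0.250000), gamma' = (0.833333, 0.000000); Gamma_ppp = 0.000000, Gamma_ppq = 0.208082, Gamma_pqq = 0.000000, Gamma_qpp = 0.000000, Gamma_qpq = -0.260102, Gamma_qqq = 0.000000
  tau = 1.000000: gamma = (0.333333, 0.250000), gamma' = (1.333333, 0.000000); Gamma_ppp = 0.000000, Gamma_ppq = 0.239772, Gamma_pqq = 0.000000, Gamma_qpp = 0.000000, Gamma_qpq = -0.262607, Gamma_qqq = 0.000000
step 0: V^p = -1.0000, V^q = -0.1250
step 1: k1 = (-0.016787, 0.021583), k2 = (-0.003805, 0.005119), k3 = (-0.003936, 0.005295), k4 = (0.007870, -0.010493); V <- V + (h/6)(k1 + 2k2 + 2k3 + k4): V^p = -1.0020, V^q = -0.1223
step 2: k1 = (0.007869, -0.010492), k2 = (0.021669, -0.027086), k3 = (0.022388, -0.027985), k4 = (0.043585, -0.047736); V <- V + (h/6)(k1 + 2k2 + 2k3 + k4): V^p = -0.9904, V^q = -0.1364


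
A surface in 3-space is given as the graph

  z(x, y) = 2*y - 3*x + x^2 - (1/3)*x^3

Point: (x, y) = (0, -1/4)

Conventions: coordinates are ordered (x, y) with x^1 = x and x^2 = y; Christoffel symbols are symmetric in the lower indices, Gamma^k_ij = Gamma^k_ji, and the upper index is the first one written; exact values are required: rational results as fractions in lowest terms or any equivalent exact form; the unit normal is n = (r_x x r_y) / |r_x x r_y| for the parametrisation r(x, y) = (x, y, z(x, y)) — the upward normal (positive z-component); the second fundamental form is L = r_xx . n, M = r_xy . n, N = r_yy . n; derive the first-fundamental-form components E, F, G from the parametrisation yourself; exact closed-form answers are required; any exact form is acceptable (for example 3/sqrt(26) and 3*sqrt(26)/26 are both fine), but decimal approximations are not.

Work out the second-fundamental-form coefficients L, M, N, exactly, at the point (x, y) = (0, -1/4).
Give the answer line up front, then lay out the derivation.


Answer: L = sqrt(14)/7, M = 0, N = 0

z_x = -3, z_y = 2, z_xx = 2, z_xy = 0, z_yy = 0
E = 10, F = -6, G = 5; answer radicand W^2 = 14
unnormalised second-form numerators: l = 2, m = 0, n = 0; L = l/sqrt(14), and similarly M = m/sqrt(W^2), N = n/sqrt(W^2)


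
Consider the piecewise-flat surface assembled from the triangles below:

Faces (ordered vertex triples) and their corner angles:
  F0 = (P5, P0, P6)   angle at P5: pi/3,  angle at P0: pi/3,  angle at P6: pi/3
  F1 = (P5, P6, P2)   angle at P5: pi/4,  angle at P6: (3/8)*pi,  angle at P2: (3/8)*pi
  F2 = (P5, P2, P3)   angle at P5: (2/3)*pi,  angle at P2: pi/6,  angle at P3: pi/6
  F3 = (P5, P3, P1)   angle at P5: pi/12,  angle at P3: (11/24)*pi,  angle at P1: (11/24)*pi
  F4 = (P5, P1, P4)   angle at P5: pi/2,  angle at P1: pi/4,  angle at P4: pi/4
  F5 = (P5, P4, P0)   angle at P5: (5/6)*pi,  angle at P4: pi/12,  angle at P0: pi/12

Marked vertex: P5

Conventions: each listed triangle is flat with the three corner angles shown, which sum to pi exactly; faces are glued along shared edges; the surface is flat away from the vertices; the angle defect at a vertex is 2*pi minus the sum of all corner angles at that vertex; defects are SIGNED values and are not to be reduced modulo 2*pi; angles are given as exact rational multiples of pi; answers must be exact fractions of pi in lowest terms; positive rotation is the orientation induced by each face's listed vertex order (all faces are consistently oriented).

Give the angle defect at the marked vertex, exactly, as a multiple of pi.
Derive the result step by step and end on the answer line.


Sum of corner angles at P5: (8/3)*pi
defect = 2*pi - (8/3)*pi

Answer: defect(P5) = (-2/3)*pi


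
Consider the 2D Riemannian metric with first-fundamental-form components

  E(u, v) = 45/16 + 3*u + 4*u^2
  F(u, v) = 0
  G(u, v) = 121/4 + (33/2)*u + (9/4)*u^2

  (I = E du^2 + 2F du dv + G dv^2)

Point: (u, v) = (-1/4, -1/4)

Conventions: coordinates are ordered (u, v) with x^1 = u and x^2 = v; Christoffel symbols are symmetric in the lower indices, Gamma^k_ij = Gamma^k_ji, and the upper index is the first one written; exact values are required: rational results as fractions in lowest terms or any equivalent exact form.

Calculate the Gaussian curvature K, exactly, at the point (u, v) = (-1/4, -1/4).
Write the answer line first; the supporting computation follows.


Answer: K = 1536/56129

E = 37/16, F = 0, G = 1681/64, EG - F^2 = 62197/1024 at the point
E_u = 1, E_v = 0, F_u = 0, F_v = 0, G_u = 123/8, G_v = 0
E_vv = 0, F_uv = 0, G_uu = 9/2
The intrinsic route: Brioschi's K = (det M1 - det M2)/(EG - F^2)^2.
M1 = [[-E_vv/2 + F_uv - G_uu/2, E_u/2, F_u - E_v/2], [F_v - G_u/2, E, F], [G_v/2, F, G]] = [[-9/4, 1/2, 0], [-123/16, 37/16, 0], [0, 0, 1681/64]]; det M1 = -146247/4096
M2 = [[0, E_v/2, G_u/2], [E_v/2, E, F], [G_u/2, F, G]] = [[0, 0, 123/16], [0, 37/16, 0], [123/16, 0, 1681/64]]; det M2 = -559773/4096
det M1 - det M2 = 206763/2048; K = 206763/2048 / (62197/1024)^2 = 1536/56129


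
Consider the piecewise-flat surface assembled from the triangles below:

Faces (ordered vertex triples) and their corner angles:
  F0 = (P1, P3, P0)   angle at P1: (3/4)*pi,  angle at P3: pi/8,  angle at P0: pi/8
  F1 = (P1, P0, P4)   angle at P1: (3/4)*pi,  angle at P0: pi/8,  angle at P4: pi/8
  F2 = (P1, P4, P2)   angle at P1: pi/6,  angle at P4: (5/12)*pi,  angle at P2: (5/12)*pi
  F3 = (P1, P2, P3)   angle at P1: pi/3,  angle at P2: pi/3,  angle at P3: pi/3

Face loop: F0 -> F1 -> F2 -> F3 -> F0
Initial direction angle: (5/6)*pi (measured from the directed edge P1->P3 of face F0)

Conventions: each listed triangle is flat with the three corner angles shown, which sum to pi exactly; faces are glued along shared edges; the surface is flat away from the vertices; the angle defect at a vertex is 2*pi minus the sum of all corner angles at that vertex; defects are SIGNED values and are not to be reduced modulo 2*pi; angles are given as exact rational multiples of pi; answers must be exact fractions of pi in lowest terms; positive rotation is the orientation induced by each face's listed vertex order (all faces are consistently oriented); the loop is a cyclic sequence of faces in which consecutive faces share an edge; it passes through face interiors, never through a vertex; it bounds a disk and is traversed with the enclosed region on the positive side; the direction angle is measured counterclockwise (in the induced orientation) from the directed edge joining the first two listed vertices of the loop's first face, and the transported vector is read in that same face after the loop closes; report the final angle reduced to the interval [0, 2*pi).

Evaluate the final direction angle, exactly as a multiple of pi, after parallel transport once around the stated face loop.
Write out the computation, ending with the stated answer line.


enclosed vertex P1: corner angles sum to 2*pi, defect = 2*pi - 2*pi = 0
adding the enclosed defects to the starting angle (mod 2*pi, induced orientation) gives the holonomy
final angle = (5/6)*pi + 0 = (5/6)*pi (mod 2*pi)

Answer: final direction angle = (5/6)*pi


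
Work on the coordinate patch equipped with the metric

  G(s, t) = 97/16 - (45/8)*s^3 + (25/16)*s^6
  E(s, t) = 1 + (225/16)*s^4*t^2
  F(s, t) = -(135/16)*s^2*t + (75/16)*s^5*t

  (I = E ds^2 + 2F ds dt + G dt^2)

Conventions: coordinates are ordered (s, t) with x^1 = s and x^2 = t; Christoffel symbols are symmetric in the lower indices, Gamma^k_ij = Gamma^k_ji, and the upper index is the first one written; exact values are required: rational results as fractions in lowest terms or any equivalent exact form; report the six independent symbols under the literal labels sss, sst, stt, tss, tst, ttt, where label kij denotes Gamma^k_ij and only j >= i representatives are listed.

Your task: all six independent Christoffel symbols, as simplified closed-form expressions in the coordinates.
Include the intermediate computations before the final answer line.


E = 1 + (225/16)*s^4*t^2; F = -(135/16)*s^2*t + (75/16)*s^5*t; G = 97/16 - (45/8)*s^3 + (25/16)*s^6
Gamma^k_ij = (1/2) g^{kl} (d_i g_jl + d_j g_il - d_l g_ij), with g^inv = (1/(EG-F^2)) [[G, -F], [-F, E]]
first partials: E_s = (225/4)*s^3*t^2, E_t = (225/8)*s^4*t, F_s = -(135/8)*s*t + (375/16)*s^4*t, F_t = -(135/16)*s^2 + (75/16)*s^5, G_s = -(135/8)*s^2 + (75/8)*s^5, G_t = 0
D = EG - F^2 = 97/16 - (45/8)*s^3 + (225/16)*s^4*t^2 + (25/16)*s^6
expanded: Gamma^s_ss = (G E_s - 2F F_s + F E_t)/(2D), Gamma^s_st = (G E_t - F G_s)/(2D), Gamma^s_tt = (2G F_t - G G_s - F G_t)/(2D), Gamma^t_ss = (2E F_s - E E_t - F E_s)/(2D), Gamma^t_st = (E G_s - F E_t)/(2D), Gamma^t_tt = (E G_t - 2F F_t + F G_s)/(2D); substitute and cancel common factors

Answer: Gamma_sss = 450*s^3*t^2/(25*s^6 + 225*s^4*t^2 - 90*s^3 + 97), Gamma_sst = 225*s^4*t/(25*s^6 + 225*s^4*t^2 - 90*s^3 + 97), Gamma_stt = 0, Gamma_tss = (150*s^4*t - 270*s*t)/(25*s^6 + 225*s^4*t^2 - 90*s^3 + 97), Gamma_tst = (75*s^5 - 135*s^2)/(25*s^6 + 225*s^4*t^2 - 90*s^3 + 97), Gamma_ttt = 0


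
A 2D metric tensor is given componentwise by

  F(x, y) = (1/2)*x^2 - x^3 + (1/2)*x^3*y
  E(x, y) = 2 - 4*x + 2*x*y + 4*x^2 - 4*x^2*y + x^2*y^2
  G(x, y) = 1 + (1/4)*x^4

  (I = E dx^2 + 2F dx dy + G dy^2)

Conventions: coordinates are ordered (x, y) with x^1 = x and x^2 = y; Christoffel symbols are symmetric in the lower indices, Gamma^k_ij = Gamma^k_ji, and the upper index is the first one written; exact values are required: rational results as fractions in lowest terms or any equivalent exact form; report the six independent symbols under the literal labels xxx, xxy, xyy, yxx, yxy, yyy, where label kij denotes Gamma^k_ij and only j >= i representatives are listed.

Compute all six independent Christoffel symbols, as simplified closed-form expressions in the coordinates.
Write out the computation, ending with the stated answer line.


E = 2 - 4*x + 2*x*y + 4*x^2 - 4*x^2*y + x^2*y^2; F = (1/2)*x^2 - x^3 + (1/2)*x^3*y; G = 1 + (1/4)*x^4
Gamma^k_ij = (1/2) g^{kl} (d_i g_jl + d_j g_il - d_l g_ij), with g^inv = (1/(EG-F^2)) [[G, -F], [-F, E]]
first partials: E_x = -4 + 2*y + 8*x - 8*x*y + 2*x*y^2, E_y = 2*x - 4*x^2 + 2*x^2*y, F_x = x - 3*x^2 + (3/2)*x^2*y, F_y = (1/2)*x^3, G_x = x^3, G_y = 0
D = EG - F^2 = 2 - 4*x + 2*x*y + 4*x^2 - 4*x^2*y + x^2*y^2 + (1/4)*x^4
expanded: Gamma^x_xx = (G E_x - 2F F_x + F E_y)/(2D), Gamma^x_xy = (G E_y - F G_x)/(2D), Gamma^x_yy = (2G F_y - G G_x - F G_y)/(2D), Gamma^y_xx = (2E F_x - E E_y - F E_x)/(2D), Gamma^y_xy = (E G_x - F E_y)/(2D), Gamma^y_yy = (E G_y - 2F F_y + F G_x)/(2D); substitute and cancel common factors

Answer: Gamma_xxx = (4*x*y^2 - 16*x*y + 16*x + 4*y - 8)/(x^4 + 4*x^2*y^2 - 16*x^2*y + 16*x^2 + 8*x*y - 16*x + 8), Gamma_xxy = (4*x^2*y - 8*x^2 + 4*x)/(x^4 + 4*x^2*y^2 - 16*x^2*y + 16*x^2 + 8*x*y - 16*x + 8), Gamma_xyy = 0, Gamma_yxx = (2*x^2*y - 4*x^2)/(x^4 + 4*x^2*y^2 - 16*x^2*y + 16*x^2 + 8*x*y - 16*x + 8), Gamma_yxy = 2*x^3/(x^4 + 4*x^2*y^2 - 16*x^2*y + 16*x^2 + 8*x*y - 16*x + 8), Gamma_yyy = 0


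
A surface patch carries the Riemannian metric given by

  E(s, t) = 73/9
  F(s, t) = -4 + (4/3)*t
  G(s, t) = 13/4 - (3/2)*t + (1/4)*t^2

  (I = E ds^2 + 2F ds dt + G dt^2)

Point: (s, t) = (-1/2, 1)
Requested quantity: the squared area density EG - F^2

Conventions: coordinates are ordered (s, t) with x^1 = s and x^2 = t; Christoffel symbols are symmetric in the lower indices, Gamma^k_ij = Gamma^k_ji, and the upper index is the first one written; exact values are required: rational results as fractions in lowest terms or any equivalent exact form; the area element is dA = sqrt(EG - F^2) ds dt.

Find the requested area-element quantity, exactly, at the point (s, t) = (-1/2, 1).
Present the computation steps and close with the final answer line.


E = 73/9, F = -8/3, G = 2; EG - F^2 = 82/9

Answer: EG - F^2 = 82/9


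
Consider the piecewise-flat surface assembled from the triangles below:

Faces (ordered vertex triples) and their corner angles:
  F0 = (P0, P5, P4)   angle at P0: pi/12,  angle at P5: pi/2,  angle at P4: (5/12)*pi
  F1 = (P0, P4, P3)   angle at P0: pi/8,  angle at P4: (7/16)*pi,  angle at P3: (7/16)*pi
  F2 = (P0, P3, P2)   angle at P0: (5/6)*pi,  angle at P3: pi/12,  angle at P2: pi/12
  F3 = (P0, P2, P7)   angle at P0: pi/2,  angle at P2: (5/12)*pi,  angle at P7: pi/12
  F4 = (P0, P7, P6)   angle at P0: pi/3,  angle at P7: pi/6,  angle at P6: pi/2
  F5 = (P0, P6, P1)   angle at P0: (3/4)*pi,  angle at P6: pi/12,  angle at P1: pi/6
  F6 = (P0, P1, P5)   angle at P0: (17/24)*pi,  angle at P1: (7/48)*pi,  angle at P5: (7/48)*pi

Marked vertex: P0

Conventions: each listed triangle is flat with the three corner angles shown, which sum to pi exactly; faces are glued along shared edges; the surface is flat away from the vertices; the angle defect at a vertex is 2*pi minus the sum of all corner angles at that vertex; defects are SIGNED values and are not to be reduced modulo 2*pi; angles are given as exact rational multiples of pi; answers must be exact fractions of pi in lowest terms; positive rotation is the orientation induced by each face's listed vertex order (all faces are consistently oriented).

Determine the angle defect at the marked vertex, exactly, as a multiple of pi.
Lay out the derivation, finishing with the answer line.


Sum of corner angles at P0: (10/3)*pi
defect = 2*pi - (10/3)*pi

Answer: defect(P0) = (-4/3)*pi


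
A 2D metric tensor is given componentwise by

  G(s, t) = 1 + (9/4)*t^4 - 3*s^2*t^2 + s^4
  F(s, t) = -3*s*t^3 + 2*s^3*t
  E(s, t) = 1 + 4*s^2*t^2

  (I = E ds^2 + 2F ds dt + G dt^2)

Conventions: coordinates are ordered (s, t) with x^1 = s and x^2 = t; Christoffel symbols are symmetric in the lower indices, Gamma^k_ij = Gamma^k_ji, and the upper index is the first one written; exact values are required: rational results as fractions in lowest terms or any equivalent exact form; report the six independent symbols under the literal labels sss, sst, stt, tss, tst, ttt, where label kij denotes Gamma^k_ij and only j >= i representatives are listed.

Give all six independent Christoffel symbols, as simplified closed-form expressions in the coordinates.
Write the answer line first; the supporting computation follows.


Answer: Gamma_sss = 16*s*t^2/(4*s^4 + 4*s^2*t^2 + 9*t^4 + 4), Gamma_sst = 16*s^2*t/(4*s^4 + 4*s^2*t^2 + 9*t^4 + 4), Gamma_stt = -24*s*t^2/(4*s^4 + 4*s^2*t^2 + 9*t^4 + 4), Gamma_tss = (8*s^2*t - 12*t^3)/(4*s^4 + 4*s^2*t^2 + 9*t^4 + 4), Gamma_tst = (8*s^3 - 12*s*t^2)/(4*s^4 + 4*s^2*t^2 + 9*t^4 + 4), Gamma_ttt = (-12*s^2*t + 18*t^3)/(4*s^4 + 4*s^2*t^2 + 9*t^4 + 4)

E = 1 + 4*s^2*t^2; F = -3*s*t^3 + 2*s^3*t; G = 1 + (9/4)*t^4 - 3*s^2*t^2 + s^4
Gamma^k_ij = (1/2) g^{kl} (d_i g_jl + d_j g_il - d_l g_ij), with g^inv = (1/(EG-F^2)) [[G, -F], [-F, E]]
first partials: E_s = 8*s*t^2, E_t = 8*s^2*t, F_s = -3*t^3 + 6*s^2*t, F_t = -9*s*t^2 + 2*s^3, G_s = -6*s*t^2 + 4*s^3, G_t = 9*t^3 - 6*s^2*t
D = EG - F^2 = 1 + (9/4)*t^4 + s^2*t^2 + s^4
expanded: Gamma^s_ss = (G E_s - 2F F_s + F E_t)/(2D), Gamma^s_st = (G E_t - F G_s)/(2D), Gamma^s_tt = (2G F_t - G G_s - F G_t)/(2D), Gamma^t_ss = (2E F_s - E E_t - F E_s)/(2D), Gamma^t_st = (E G_s - F E_t)/(2D), Gamma^t_tt = (E G_t - 2F F_t + F G_s)/(2D); substitute and cancel common factors


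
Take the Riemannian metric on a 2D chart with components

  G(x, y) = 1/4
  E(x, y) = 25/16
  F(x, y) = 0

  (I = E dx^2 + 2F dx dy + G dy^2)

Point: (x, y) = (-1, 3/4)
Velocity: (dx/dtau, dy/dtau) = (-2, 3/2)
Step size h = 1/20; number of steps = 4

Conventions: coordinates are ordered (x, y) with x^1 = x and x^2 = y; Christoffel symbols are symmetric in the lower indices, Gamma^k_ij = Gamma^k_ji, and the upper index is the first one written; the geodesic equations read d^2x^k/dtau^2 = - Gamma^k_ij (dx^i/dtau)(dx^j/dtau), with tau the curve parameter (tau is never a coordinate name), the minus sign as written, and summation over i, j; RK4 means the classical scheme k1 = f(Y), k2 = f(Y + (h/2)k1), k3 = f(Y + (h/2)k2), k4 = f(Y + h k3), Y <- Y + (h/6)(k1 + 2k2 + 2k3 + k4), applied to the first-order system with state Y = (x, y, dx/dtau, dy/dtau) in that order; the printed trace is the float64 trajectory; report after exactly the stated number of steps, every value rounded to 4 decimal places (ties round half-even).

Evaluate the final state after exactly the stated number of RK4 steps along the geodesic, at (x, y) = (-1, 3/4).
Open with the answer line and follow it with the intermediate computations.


Answer: x = -1.4000, y = 1.0500, dx/dtau = -2.0000, dy/dtau = 1.5000

f(Y) = (dx/dtau, dy/dtau, -Gamma^x_ij Y'^i Y'^j, -Gamma^y_ij Y'^i Y'^j) with the Gammas evaluated at the stage position; h = 0.050000; intermediate values shown to 6 dp
step 0: x = -1.0000, y = 0.7500, dx/dtau = -2.0000, dy/dtau = 1.5000
step 1:
  k1: at (x, y) = (-1.000000, 0.750000), (dx/dtau, dy/dtau) = (-2.000000, 1.500000); Gamma_xxx = 0.000000, Gamma_xxy = 0.000000, Gamma_xyy = 0.000000, Gamma_yxx = 0.000000, Gamma_yxy = 0.000000, Gamma_yyy = 0.000000; k1 = (-2.000000, 1.500000, 0.000000, 0.000000)
  k2: at (x, y) = (-1.050000, 0.787500), (dx/dtau, dy/dtau) = (-2.000000, 1.500000); Gamma_xxx = 0.000000, Gamma_xxy = 0.000000, Gamma_xyy = 0.000000, Gamma_yxx = 0.000000, Gamma_yxy = 0.000000, Gamma_yyy = 0.000000; k2 = (-2.000000, 1.500000, 0.000000, 0.000000)
  k3: at (x, y) = (-1.050000, 0.787500), (dx/dtau, dy/dtau) = (-2.000000, 1.500000); Gamma_xxx = 0.000000, Gamma_xxy = 0.000000, Gamma_xyy = 0.000000, Gamma_yxx = 0.000000, Gamma_yxy = 0.000000, Gamma_yyy = 0.000000; k3 = (-2.000000, 1.500000, 0.000000, 0.000000)
  k4: at (x, y) = (-1.100000, 0.825000), (dx/dtau, dy/dtau) = (-2.000000, 1.500000); Gamma_xxx = 0.000000, Gamma_xxy = 0.000000, Gamma_xyy = 0.000000, Gamma_yxx = 0.000000, Gamma_yxy = 0.000000, Gamma_yyy = 0.000000; k4 = (-2.000000, 1.500000, 0.000000, 0.000000)
  Y <- Y + (h/6)(k1 + 2k2 + 2k3 + k4): x = -1.1000, y = 0.8250, dx/dtau = -2.0000, dy/dtau = 1.5000
step 2:
  k1: at (x, y) = (-1.100000, 0.825000), (dx/dtau, dy/dtau) = (-2.000000, 1.500000); Gamma_xxx = 0.000000, Gamma_xxy = 0.000000, Gamma_xyy = 0.000000, Gamma_yxx = 0.000000, Gamma_yxy = 0.000000, Gamma_yyy = 0.000000; k1 = (-2.000000, 1.500000, 0.000000, 0.000000)
  k2: at (x, y) = (-1.150000, 0.862500), (dx/dtau, dy/dtau) = (-2.000000, 1.500000); Gamma_xxx = 0.000000, Gamma_xxy = 0.000000, Gamma_xyy = 0.000000, Gamma_yxx = 0.000000, Gamma_yxy = 0.000000, Gamma_yyy = 0.000000; k2 = (-2.000000, 1.500000, 0.000000, 0.000000)
  k3: at (x, y) = (-1.150000, 0.862500), (dx/dtau, dy/dtau) = (-2.000000, 1.500000); Gamma_xxx = 0.000000, Gamma_xxy = 0.000000, Gamma_xyy = 0.000000, Gamma_yxx = 0.000000, Gamma_yxy = 0.000000, Gamma_yyy = 0.000000; k3 = (-2.000000, 1.500000, 0.000000, 0.000000)
  k4: at (x, y) = (-1.200000, 0.900000), (dx/dtau, dy/dtau) = (-2.000000, 1.500000); Gamma_xxx = 0.000000, Gamma_xxy = 0.000000, Gamma_xyy = 0.000000, Gamma_yxx = 0.000000, Gamma_yxy = 0.000000, Gamma_yyy = 0.000000; k4 = (-2.000000, 1.500000, 0.000000, 0.000000)
  Y <- Y + (h/6)(k1 + 2k2 + 2k3 + k4): x = -1.2000, y = 0.9000, dx/dtau = -2.0000, dy/dtau = 1.5000
step 3:
  k1: at (x, y) = (-1.200000, 0.900000), (dx/dtau, dy/dtau) = (-2.000000, 1.500000); Gamma_xxx = 0.000000, Gamma_xxy = 0.000000, Gamma_xyy = 0.000000, Gamma_yxx = 0.000000, Gamma_yxy = 0.000000, Gamma_yyy = 0.000000; k1 = (-2.000000, 1.500000, 0.000000, 0.000000)
  k2: at (x, y) = (-1.250000, 0.937500), (dx/dtau, dy/dtau) = (-2.000000, 1.500000); Gamma_xxx = 0.000000, Gamma_xxy = 0.000000, Gamma_xyy = 0.000000, Gamma_yxx = 0.000000, Gamma_yxy = 0.000000, Gamma_yyy = 0.000000; k2 = (-2.000000, 1.500000, 0.000000, 0.000000)
  k3: at (x, y) = (-1.250000, 0.937500), (dx/dtau, dy/dtau) = (-2.000000, 1.500000); Gamma_xxx = 0.000000, Gamma_xxy = 0.000000, Gamma_xyy = 0.000000, Gamma_yxx = 0.000000, Gamma_yxy = 0.000000, Gamma_yyy = 0.000000; k3 = (-2.000000, 1.500000, 0.000000, 0.000000)
  k4: at (x, y) = (-1.300000, 0.975000), (dx/dtau, dy/dtau) = (-2.000000, 1.500000); Gamma_xxx = 0.000000, Gamma_xxy = 0.000000, Gamma_xyy = 0.000000, Gamma_yxx = 0.000000, Gamma_yxy = 0.000000, Gamma_yyy = 0.000000; k4 = (-2.000000, 1.500000, 0.000000, 0.000000)
  Y <- Y + (h/6)(k1 + 2k2 + 2k3 + k4): x = -1.3000, y = 0.9750, dx/dtau = -2.0000, dy/dtau = 1.5000
step 4:
  k1: at (x, y) = (-1.300000, 0.975000), (dx/dtau, dy/dtau) = (-2.000000, 1.500000); Gamma_xxx = 0.000000, Gamma_xxy = 0.000000, Gamma_xyy = 0.000000, Gamma_yxx = 0.000000, Gamma_yxy = 0.000000, Gamma_yyy = 0.000000; k1 = (-2.000000, 1.500000, 0.000000, 0.000000)
  k2: at (x, y) = (-1.350000, 1.012500), (dx/dtau, dy/dtau) = (-2.000000, 1.500000); Gamma_xxx = 0.000000, Gamma_xxy = 0.000000, Gamma_xyy = 0.000000, Gamma_yxx = 0.000000, Gamma_yxy = 0.000000, Gamma_yyy = 0.000000; k2 = (-2.000000, 1.500000, 0.000000, 0.000000)
  k3: at (x, y) = (-1.350000, 1.012500), (dx/dtau, dy/dtau) = (-2.000000, 1.500000); Gamma_xxx = 0.000000, Gamma_xxy = 0.000000, Gamma_xyy = 0.000000, Gamma_yxx = 0.000000, Gamma_yxy = 0.000000, Gamma_yyy = 0.000000; k3 = (-2.000000, 1.500000, 0.000000, 0.000000)
  k4: at (x, y) = (-1.400000, 1.050000), (dx/dtau, dy/dtau) = (-2.000000, 1.500000); Gamma_xxx = 0.000000, Gamma_xxy = 0.000000, Gamma_xyy = 0.000000, Gamma_yxx = 0.000000, Gamma_yxy = 0.000000, Gamma_yyy = 0.000000; k4 = (-2.000000, 1.500000, 0.000000, 0.000000)
  Y <- Y + (h/6)(k1 + 2k2 + 2k3 + k4): x = -1.4000, y = 1.0500, dx/dtau = -2.0000, dy/dtau = 1.5000
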